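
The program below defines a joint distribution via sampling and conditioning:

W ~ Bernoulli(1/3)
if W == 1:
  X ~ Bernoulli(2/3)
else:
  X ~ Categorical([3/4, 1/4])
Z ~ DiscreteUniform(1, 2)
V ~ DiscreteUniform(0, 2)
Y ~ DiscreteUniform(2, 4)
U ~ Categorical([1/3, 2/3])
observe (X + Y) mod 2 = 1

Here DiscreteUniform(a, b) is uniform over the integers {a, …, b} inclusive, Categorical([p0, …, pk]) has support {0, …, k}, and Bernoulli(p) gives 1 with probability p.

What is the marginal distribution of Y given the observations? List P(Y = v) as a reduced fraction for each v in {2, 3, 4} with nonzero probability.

P(Y=2) = 7/25, P(Y=3) = 11/25, P(Y=4) = 7/25

Enumerate traces; 72 have nonzero weight after conditioning:
  (W=0, X=0, Z=1, V=0, Y=3, U=0) weight 1/108
  (W=0, X=0, Z=1, V=0, Y=3, U=1) weight 1/54
  (W=0, X=0, Z=1, V=1, Y=3, U=0) weight 1/108
  (W=0, X=0, Z=1, V=1, Y=3, U=1) weight 1/54
  (W=0, X=0, Z=1, V=2, Y=3, U=0) weight 1/108
  (W=0, X=0, Z=1, V=2, Y=3, U=1) weight 1/54
  (W=0, X=0, Z=2, V=0, Y=3, U=0) weight 1/108
  (W=0, X=0, Z=2, V=0, Y=3, U=1) weight 1/54
  (W=0, X=1, Z=1, V=0, Y=2, U=0) weight 1/324
  (W=0, X=1, Z=1, V=0, Y=4, U=0) weight 1/324
  … 62 more
Group by Y:
  weight(Y=2) = 7/54
  weight(Y=3) = 11/54
  weight(Y=4) = 7/54
Total weight = 7/54 + 11/54 + 7/54 = 25/54
P(Y=2 | obs) = 7/54 / 25/54 = 7/25
P(Y=3 | obs) = 11/54 / 25/54 = 11/25
P(Y=4 | obs) = 7/54 / 25/54 = 7/25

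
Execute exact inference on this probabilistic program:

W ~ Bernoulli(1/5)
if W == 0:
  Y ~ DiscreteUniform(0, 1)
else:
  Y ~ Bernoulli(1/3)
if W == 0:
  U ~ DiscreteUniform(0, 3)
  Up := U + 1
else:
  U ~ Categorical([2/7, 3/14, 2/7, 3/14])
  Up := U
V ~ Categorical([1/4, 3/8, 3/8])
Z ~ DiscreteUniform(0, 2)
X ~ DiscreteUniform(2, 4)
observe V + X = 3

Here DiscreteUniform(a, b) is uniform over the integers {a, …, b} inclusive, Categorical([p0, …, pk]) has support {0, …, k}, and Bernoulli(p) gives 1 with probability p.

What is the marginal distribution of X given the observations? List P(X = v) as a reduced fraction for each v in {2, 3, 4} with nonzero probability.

Enumerate traces; 96 have nonzero weight after conditioning:
  (W=0, Y=0, U=0, V=0, Z=0, X=3) weight 1/360
  (W=0, Y=0, U=0, V=0, Z=1, X=3) weight 1/360
  (W=0, Y=0, U=0, V=0, Z=2, X=3) weight 1/360
  (W=0, Y=0, U=0, V=1, Z=0, X=2) weight 1/240
  (W=0, Y=0, U=0, V=1, Z=1, X=2) weight 1/240
  (W=0, Y=0, U=0, V=1, Z=2, X=2) weight 1/240
  (W=0, Y=0, U=1, V=0, Z=0, X=3) weight 1/360
  (W=0, Y=0, U=1, V=0, Z=1, X=3) weight 1/360
  … 88 more
Group by X:
  weight(X=2) = 1/8
  weight(X=3) = 1/12
Total weight = 1/8 + 1/12 = 5/24
P(X=2 | obs) = 1/8 / 5/24 = 3/5
P(X=3 | obs) = 1/12 / 5/24 = 2/5

P(X=2) = 3/5, P(X=3) = 2/5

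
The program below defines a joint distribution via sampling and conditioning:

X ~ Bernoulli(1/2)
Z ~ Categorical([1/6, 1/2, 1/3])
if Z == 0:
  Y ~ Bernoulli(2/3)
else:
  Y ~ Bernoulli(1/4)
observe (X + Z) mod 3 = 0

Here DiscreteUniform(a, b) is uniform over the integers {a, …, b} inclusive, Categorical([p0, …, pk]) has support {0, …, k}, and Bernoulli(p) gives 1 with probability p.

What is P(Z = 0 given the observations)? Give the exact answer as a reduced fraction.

Enumerate traces; 4 have nonzero weight after conditioning:
  (X=0, Z=0, Y=0) weight 1/36
  (X=0, Z=0, Y=1) weight 1/18
  (X=1, Z=2, Y=0) weight 1/8
  (X=1, Z=2, Y=1) weight 1/24
Group by Z:
  weight(Z=0) = 1/12
  weight(Z=2) = 1/6
Total weight = 1/12 + 1/6 = 1/4
P(Z=0 | obs) = 1/12 / 1/4 = 1/3
P(Z=2 | obs) = 1/6 / 1/4 = 2/3

P(Z = 0 | obs) = 1/3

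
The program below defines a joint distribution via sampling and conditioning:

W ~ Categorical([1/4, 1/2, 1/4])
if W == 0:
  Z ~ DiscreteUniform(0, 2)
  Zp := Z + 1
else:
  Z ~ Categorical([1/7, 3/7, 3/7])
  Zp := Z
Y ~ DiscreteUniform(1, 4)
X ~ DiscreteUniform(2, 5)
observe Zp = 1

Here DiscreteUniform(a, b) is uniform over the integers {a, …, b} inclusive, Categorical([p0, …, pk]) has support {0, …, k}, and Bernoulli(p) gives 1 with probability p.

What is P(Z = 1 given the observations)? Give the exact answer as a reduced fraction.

Enumerate traces; 48 have nonzero weight after conditioning:
  (W=0, Z=0, Y=1, X=2) weight 1/192
  (W=0, Z=0, Y=1, X=3) weight 1/192
  (W=0, Z=0, Y=1, X=4) weight 1/192
  (W=0, Z=0, Y=1, X=5) weight 1/192
  (W=0, Z=0, Y=2, X=2) weight 1/192
  (W=0, Z=0, Y=2, X=3) weight 1/192
  (W=0, Z=0, Y=2, X=4) weight 1/192
  (W=0, Z=0, Y=2, X=5) weight 1/192
  (W=1, Z=1, Y=1, X=2) weight 3/224
  … 39 more
Group by Z:
  weight(Z=0) = 1/12
  weight(Z=1) = 9/28
Total weight = 1/12 + 9/28 = 17/42
P(Z=0 | obs) = 1/12 / 17/42 = 7/34
P(Z=1 | obs) = 9/28 / 17/42 = 27/34

P(Z = 1 | obs) = 27/34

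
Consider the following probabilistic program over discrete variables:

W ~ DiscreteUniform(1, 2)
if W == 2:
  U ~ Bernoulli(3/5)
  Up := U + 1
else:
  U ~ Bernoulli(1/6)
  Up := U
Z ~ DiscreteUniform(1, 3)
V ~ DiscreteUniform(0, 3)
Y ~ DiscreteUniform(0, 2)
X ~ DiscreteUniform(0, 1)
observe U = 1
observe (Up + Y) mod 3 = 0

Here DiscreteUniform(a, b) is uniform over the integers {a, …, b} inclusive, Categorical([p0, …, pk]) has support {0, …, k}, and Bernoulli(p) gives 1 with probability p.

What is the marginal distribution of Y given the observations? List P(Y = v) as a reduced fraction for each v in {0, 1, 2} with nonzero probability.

Enumerate traces; 48 have nonzero weight after conditioning:
  (W=1, U=1, Z=1, V=0, Y=2, X=0) weight 1/864
  (W=1, U=1, Z=1, V=0, Y=2, X=1) weight 1/864
  (W=1, U=1, Z=1, V=1, Y=2, X=0) weight 1/864
  (W=1, U=1, Z=1, V=1, Y=2, X=1) weight 1/864
  (W=1, U=1, Z=1, V=2, Y=2, X=0) weight 1/864
  (W=1, U=1, Z=1, V=2, Y=2, X=1) weight 1/864
  (W=1, U=1, Z=1, V=3, Y=2, X=0) weight 1/864
  (W=1, U=1, Z=1, V=3, Y=2, X=1) weight 1/864
  (W=2, U=1, Z=1, V=0, Y=1, X=0) weight 1/240
  … 39 more
Group by Y:
  weight(Y=1) = 1/10
  weight(Y=2) = 1/36
Total weight = 1/10 + 1/36 = 23/180
P(Y=1 | obs) = 1/10 / 23/180 = 18/23
P(Y=2 | obs) = 1/36 / 23/180 = 5/23

P(Y=1) = 18/23, P(Y=2) = 5/23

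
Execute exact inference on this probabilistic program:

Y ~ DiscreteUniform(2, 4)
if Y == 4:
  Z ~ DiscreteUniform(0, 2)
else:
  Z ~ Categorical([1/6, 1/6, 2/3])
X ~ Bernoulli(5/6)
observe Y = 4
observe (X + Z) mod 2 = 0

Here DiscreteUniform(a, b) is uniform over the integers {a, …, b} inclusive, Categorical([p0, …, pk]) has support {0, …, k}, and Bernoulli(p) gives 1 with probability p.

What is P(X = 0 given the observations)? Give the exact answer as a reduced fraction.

Enumerate traces; 3 have nonzero weight after conditioning:
  (Y=4, Z=0, X=0) weight 1/54
  (Y=4, Z=1, X=1) weight 5/54
  (Y=4, Z=2, X=0) weight 1/54
Group by X:
  weight(X=0) = 1/27
  weight(X=1) = 5/54
Total weight = 1/27 + 5/54 = 7/54
P(X=0 | obs) = 1/27 / 7/54 = 2/7
P(X=1 | obs) = 5/54 / 7/54 = 5/7

P(X = 0 | obs) = 2/7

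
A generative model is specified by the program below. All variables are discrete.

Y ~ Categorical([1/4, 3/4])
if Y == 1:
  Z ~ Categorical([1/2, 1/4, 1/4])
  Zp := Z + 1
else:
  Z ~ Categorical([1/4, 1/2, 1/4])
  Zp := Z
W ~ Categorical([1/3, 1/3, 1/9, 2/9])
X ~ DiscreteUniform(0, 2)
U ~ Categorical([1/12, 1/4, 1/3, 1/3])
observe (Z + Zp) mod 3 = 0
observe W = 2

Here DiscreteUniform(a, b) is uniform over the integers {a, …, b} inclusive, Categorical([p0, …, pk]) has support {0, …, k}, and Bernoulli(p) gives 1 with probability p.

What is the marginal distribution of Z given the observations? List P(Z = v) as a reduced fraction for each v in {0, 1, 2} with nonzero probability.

P(Z=0) = 1/4, P(Z=1) = 3/4

Enumerate traces; 24 have nonzero weight after conditioning:
  (Y=0, Z=0, W=2, X=0, U=0) weight 1/5184
  (Y=0, Z=0, W=2, X=0, U=1) weight 1/1728
  (Y=0, Z=0, W=2, X=0, U=2) weight 1/1296
  (Y=0, Z=0, W=2, X=0, U=3) weight 1/1296
  (Y=0, Z=0, W=2, X=1, U=0) weight 1/5184
  (Y=0, Z=0, W=2, X=1, U=1) weight 1/1728
  (Y=0, Z=0, W=2, X=1, U=2) weight 1/1296
  (Y=0, Z=0, W=2, X=1, U=3) weight 1/1296
  (Y=1, Z=1, W=2, X=0, U=0) weight 1/1728
  … 15 more
Group by Z:
  weight(Z=0) = 1/144
  weight(Z=1) = 1/48
Total weight = 1/144 + 1/48 = 1/36
P(Z=0 | obs) = 1/144 / 1/36 = 1/4
P(Z=1 | obs) = 1/48 / 1/36 = 3/4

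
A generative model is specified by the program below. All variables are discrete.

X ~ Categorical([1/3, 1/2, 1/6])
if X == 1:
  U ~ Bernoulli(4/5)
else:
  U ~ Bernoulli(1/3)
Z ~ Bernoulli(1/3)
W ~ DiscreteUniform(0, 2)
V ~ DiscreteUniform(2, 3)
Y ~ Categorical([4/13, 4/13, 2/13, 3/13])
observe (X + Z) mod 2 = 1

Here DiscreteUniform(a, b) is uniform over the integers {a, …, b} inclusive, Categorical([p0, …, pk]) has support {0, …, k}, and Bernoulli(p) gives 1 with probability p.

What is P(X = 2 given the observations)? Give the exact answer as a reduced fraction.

P(X = 2 | obs) = 1/9

Enumerate traces; 144 have nonzero weight after conditioning:
  (X=0, U=0, Z=1, W=0, V=2, Y=0) weight 4/1053
  (X=0, U=0, Z=1, W=0, V=2, Y=1) weight 4/1053
  (X=0, U=0, Z=1, W=0, V=2, Y=2) weight 2/1053
  (X=0, U=0, Z=1, W=0, V=2, Y=3) weight 1/351
  (X=0, U=0, Z=1, W=0, V=3, Y=0) weight 4/1053
  (X=0, U=0, Z=1, W=0, V=3, Y=1) weight 4/1053
  (X=0, U=0, Z=1, W=0, V=3, Y=2) weight 2/1053
  (X=0, U=0, Z=1, W=0, V=3, Y=3) weight 1/351
  (X=1, U=0, Z=0, W=0, V=2, Y=0) weight 2/585
  (X=2, U=0, Z=1, W=0, V=2, Y=0) weight 2/1053
  … 134 more
Group by X:
  weight(X=0) = 1/9
  weight(X=1) = 1/3
  weight(X=2) = 1/18
Total weight = 1/9 + 1/3 + 1/18 = 1/2
P(X=0 | obs) = 1/9 / 1/2 = 2/9
P(X=1 | obs) = 1/3 / 1/2 = 2/3
P(X=2 | obs) = 1/18 / 1/2 = 1/9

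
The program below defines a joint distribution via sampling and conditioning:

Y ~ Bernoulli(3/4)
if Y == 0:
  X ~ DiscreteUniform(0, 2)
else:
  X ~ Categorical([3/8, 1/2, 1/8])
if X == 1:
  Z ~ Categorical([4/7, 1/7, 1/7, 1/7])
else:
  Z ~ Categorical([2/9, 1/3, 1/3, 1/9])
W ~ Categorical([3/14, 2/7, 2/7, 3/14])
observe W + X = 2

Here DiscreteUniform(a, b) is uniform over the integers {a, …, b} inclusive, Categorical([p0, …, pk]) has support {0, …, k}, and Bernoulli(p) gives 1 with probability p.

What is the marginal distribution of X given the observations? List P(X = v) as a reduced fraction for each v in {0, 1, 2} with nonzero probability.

P(X=0) = 140/367, P(X=1) = 176/367, P(X=2) = 51/367

Enumerate traces; 24 have nonzero weight after conditioning:
  (Y=0, X=0, Z=0, W=2) weight 1/189
  (Y=0, X=0, Z=1, W=2) weight 1/126
  (Y=0, X=0, Z=2, W=2) weight 1/126
  (Y=0, X=0, Z=3, W=2) weight 1/378
  (Y=0, X=1, Z=0, W=1) weight 2/147
  (Y=0, X=1, Z=1, W=1) weight 1/294
  (Y=0, X=1, Z=2, W=1) weight 1/294
  (Y=0, X=1, Z=3, W=1) weight 1/294
  (Y=0, X=2, Z=0, W=0) weight 1/252
  … 15 more
Group by X:
  weight(X=0) = 5/48
  weight(X=1) = 11/84
  weight(X=2) = 17/448
Total weight = 5/48 + 11/84 + 17/448 = 367/1344
P(X=0 | obs) = 5/48 / 367/1344 = 140/367
P(X=1 | obs) = 11/84 / 367/1344 = 176/367
P(X=2 | obs) = 17/448 / 367/1344 = 51/367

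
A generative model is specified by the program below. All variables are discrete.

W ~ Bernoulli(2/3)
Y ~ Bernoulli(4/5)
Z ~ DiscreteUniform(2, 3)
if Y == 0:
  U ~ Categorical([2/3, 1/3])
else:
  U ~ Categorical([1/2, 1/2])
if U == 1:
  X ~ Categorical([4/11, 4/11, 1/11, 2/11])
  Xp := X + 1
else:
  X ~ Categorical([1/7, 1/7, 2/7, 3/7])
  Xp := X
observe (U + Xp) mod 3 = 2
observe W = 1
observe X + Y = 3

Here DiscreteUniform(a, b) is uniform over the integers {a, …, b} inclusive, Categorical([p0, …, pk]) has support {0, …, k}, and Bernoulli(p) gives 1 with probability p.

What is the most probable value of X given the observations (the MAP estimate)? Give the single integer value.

argmax_v P(X = v | obs) = 2

Enumerate traces; 4 have nonzero weight after conditioning:
  (W=1, Y=0, Z=2, U=1, X=3) weight 2/495
  (W=1, Y=0, Z=3, U=1, X=3) weight 2/495
  (W=1, Y=1, Z=2, U=0, X=2) weight 4/105
  (W=1, Y=1, Z=3, U=0, X=2) weight 4/105
Group by X:
  weight(X=2) = 8/105
  weight(X=3) = 4/495
Total weight = 8/105 + 4/495 = 292/3465
P(X=2 | obs) = 8/105 / 292/3465 = 66/73
P(X=3 | obs) = 4/495 / 292/3465 = 7/73
argmax = 2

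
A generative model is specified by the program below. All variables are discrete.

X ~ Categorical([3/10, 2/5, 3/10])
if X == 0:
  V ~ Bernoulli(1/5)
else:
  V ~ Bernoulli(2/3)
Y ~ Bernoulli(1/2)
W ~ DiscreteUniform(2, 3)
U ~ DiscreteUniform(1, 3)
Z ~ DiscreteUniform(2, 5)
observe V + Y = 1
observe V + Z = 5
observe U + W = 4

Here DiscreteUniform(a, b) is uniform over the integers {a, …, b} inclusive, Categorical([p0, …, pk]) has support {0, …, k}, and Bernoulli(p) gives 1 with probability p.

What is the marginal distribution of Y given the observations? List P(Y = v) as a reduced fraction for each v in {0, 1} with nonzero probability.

P(Y=0) = 79/150, P(Y=1) = 71/150

Enumerate traces; 12 have nonzero weight after conditioning:
  (X=0, V=0, Y=1, W=2, U=2, Z=5) weight 1/200
  (X=0, V=0, Y=1, W=3, U=1, Z=5) weight 1/200
  (X=0, V=1, Y=0, W=2, U=2, Z=4) weight 1/800
  (X=0, V=1, Y=0, W=3, U=1, Z=4) weight 1/800
  (X=1, V=0, Y=1, W=2, U=2, Z=5) weight 1/360
  (X=1, V=0, Y=1, W=3, U=1, Z=5) weight 1/360
  (X=1, V=1, Y=0, W=2, U=2, Z=4) weight 1/180
  (X=1, V=1, Y=0, W=3, U=1, Z=4) weight 1/180
  … 4 more
Group by Y:
  weight(Y=0) = 79/3600
  weight(Y=1) = 71/3600
Total weight = 79/3600 + 71/3600 = 1/24
P(Y=0 | obs) = 79/3600 / 1/24 = 79/150
P(Y=1 | obs) = 71/3600 / 1/24 = 71/150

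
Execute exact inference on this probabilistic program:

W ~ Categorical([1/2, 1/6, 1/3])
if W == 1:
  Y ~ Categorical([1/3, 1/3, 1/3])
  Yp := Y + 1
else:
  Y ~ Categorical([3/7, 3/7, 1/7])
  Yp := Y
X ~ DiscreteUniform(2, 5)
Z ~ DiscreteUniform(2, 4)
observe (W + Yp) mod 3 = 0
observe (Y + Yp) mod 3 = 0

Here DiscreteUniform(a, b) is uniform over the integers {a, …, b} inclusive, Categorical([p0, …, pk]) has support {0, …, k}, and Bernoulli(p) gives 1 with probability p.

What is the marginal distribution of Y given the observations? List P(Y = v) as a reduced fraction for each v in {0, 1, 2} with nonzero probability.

Enumerate traces; 24 have nonzero weight after conditioning:
  (W=0, Y=0, X=2, Z=2) weight 1/56
  (W=0, Y=0, X=2, Z=3) weight 1/56
  (W=0, Y=0, X=2, Z=4) weight 1/56
  (W=0, Y=0, X=3, Z=2) weight 1/56
  (W=0, Y=0, X=3, Z=3) weight 1/56
  (W=0, Y=0, X=3, Z=4) weight 1/56
  (W=0, Y=0, X=4, Z=2) weight 1/56
  (W=0, Y=0, X=4, Z=3) weight 1/56
  (W=1, Y=1, X=2, Z=2) weight 1/216
  … 15 more
Group by Y:
  weight(Y=0) = 3/14
  weight(Y=1) = 1/18
Total weight = 3/14 + 1/18 = 17/63
P(Y=0 | obs) = 3/14 / 17/63 = 27/34
P(Y=1 | obs) = 1/18 / 17/63 = 7/34

P(Y=0) = 27/34, P(Y=1) = 7/34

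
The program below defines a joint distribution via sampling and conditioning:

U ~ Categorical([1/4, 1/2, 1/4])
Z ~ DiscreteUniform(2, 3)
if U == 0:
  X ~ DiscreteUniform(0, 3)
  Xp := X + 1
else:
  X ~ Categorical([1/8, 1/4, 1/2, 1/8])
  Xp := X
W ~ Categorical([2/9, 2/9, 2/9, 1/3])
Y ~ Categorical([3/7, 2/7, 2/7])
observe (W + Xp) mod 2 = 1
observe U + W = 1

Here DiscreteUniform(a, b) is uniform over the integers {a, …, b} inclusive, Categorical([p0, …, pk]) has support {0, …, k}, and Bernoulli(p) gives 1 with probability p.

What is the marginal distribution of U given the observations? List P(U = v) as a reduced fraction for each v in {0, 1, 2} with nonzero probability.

Enumerate traces; 24 have nonzero weight after conditioning:
  (U=0, Z=2, X=1, W=1, Y=0) weight 1/336
  (U=0, Z=2, X=1, W=1, Y=1) weight 1/504
  (U=0, Z=2, X=1, W=1, Y=2) weight 1/504
  (U=0, Z=2, X=3, W=1, Y=0) weight 1/336
  (U=0, Z=2, X=3, W=1, Y=1) weight 1/504
  (U=0, Z=2, X=3, W=1, Y=2) weight 1/504
  (U=0, Z=3, X=1, W=1, Y=0) weight 1/336
  (U=0, Z=3, X=1, W=1, Y=1) weight 1/504
  (U=1, Z=2, X=1, W=0, Y=0) weight 1/168
  … 15 more
Group by U:
  weight(U=0) = 1/36
  weight(U=1) = 1/24
Total weight = 1/36 + 1/24 = 5/72
P(U=0 | obs) = 1/36 / 5/72 = 2/5
P(U=1 | obs) = 1/24 / 5/72 = 3/5

P(U=0) = 2/5, P(U=1) = 3/5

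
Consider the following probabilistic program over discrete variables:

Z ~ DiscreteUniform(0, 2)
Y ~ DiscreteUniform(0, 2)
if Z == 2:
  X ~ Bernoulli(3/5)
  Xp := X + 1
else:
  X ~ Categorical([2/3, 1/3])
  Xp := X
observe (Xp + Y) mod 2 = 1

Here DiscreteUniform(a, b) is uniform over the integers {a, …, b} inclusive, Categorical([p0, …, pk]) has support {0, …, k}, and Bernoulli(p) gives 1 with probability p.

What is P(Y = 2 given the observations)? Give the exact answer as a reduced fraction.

Enumerate traces; 9 have nonzero weight after conditioning:
  (Z=0, Y=0, X=1) weight 1/27
  (Z=0, Y=1, X=0) weight 2/27
  (Z=0, Y=2, X=1) weight 1/27
  (Z=1, Y=0, X=1) weight 1/27
  (Z=1, Y=1, X=0) weight 2/27
  (Z=1, Y=2, X=1) weight 1/27
  (Z=2, Y=0, X=0) weight 2/45
  (Z=2, Y=1, X=1) weight 1/15
  … 1 more
Group by Y:
  weight(Y=0) = 16/135
  weight(Y=1) = 29/135
  weight(Y=2) = 16/135
Total weight = 16/135 + 29/135 + 16/135 = 61/135
P(Y=0 | obs) = 16/135 / 61/135 = 16/61
P(Y=1 | obs) = 29/135 / 61/135 = 29/61
P(Y=2 | obs) = 16/135 / 61/135 = 16/61

P(Y = 2 | obs) = 16/61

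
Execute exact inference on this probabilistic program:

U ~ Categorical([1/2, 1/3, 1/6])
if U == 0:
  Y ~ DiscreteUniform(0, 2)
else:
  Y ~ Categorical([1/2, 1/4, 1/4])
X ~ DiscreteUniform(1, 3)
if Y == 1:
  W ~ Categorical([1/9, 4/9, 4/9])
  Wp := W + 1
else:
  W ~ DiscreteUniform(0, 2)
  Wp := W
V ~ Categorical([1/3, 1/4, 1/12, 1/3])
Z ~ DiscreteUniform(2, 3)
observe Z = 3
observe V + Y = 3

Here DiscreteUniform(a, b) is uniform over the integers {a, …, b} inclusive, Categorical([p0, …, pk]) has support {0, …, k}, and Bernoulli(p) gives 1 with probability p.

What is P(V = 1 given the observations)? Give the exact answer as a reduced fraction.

Enumerate traces; 81 have nonzero weight after conditioning:
  (U=0, Y=0, X=1, W=0, V=3, Z=3) weight 1/324
  (U=0, Y=0, X=1, W=1, V=3, Z=3) weight 1/324
  (U=0, Y=0, X=1, W=2, V=3, Z=3) weight 1/324
  (U=0, Y=0, X=2, W=0, V=3, Z=3) weight 1/324
  (U=0, Y=0, X=2, W=1, V=3, Z=3) weight 1/324
  (U=0, Y=0, X=2, W=2, V=3, Z=3) weight 1/324
  (U=0, Y=0, X=3, W=0, V=3, Z=3) weight 1/324
  (U=0, Y=0, X=3, W=1, V=3, Z=3) weight 1/324
  (U=0, Y=1, X=1, W=0, V=2, Z=3) weight 1/3888
  (U=0, Y=2, X=1, W=0, V=1, Z=3) weight 1/432
  … 71 more
Group by V:
  weight(V=1) = 7/192
  weight(V=2) = 7/576
  weight(V=3) = 5/72
Total weight = 7/192 + 7/576 + 5/72 = 17/144
P(V=1 | obs) = 7/192 / 17/144 = 21/68
P(V=2 | obs) = 7/576 / 17/144 = 7/68
P(V=3 | obs) = 5/72 / 17/144 = 10/17

P(V = 1 | obs) = 21/68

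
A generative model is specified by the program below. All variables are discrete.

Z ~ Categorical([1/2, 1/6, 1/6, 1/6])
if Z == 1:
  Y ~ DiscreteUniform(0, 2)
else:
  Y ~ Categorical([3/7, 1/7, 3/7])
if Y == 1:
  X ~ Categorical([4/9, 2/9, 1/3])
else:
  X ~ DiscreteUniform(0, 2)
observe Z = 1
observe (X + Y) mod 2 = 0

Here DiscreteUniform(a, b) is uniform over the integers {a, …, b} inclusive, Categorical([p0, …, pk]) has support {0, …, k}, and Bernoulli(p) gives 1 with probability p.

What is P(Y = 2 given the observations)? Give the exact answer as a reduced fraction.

P(Y = 2 | obs) = 3/7

Enumerate traces; 5 have nonzero weight after conditioning:
  (Z=1, Y=0, X=0) weight 1/54
  (Z=1, Y=0, X=2) weight 1/54
  (Z=1, Y=1, X=1) weight 1/81
  (Z=1, Y=2, X=0) weight 1/54
  (Z=1, Y=2, X=2) weight 1/54
Group by Y:
  weight(Y=0) = 1/27
  weight(Y=1) = 1/81
  weight(Y=2) = 1/27
Total weight = 1/27 + 1/81 + 1/27 = 7/81
P(Y=0 | obs) = 1/27 / 7/81 = 3/7
P(Y=1 | obs) = 1/81 / 7/81 = 1/7
P(Y=2 | obs) = 1/27 / 7/81 = 3/7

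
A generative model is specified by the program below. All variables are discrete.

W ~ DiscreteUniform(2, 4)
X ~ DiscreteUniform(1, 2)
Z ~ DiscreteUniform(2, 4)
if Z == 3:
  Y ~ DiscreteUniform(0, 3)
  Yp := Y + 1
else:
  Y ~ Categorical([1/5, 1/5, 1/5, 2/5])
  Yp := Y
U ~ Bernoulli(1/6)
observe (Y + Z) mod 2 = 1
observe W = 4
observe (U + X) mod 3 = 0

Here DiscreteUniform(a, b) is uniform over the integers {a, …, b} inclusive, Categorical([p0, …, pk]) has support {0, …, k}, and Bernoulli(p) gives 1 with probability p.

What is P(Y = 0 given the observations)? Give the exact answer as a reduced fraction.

P(Y = 0 | obs) = 5/34

Enumerate traces; 6 have nonzero weight after conditioning:
  (W=4, X=2, Z=2, Y=1, U=1) weight 1/540
  (W=4, X=2, Z=2, Y=3, U=1) weight 1/270
  (W=4, X=2, Z=3, Y=0, U=1) weight 1/432
  (W=4, X=2, Z=3, Y=2, U=1) weight 1/432
  (W=4, X=2, Z=4, Y=1, U=1) weight 1/540
  (W=4, X=2, Z=4, Y=3, U=1) weight 1/270
Group by Y:
  weight(Y=0) = 1/432
  weight(Y=1) = 1/270
  weight(Y=2) = 1/432
  weight(Y=3) = 1/135
Total weight = 1/432 + 1/270 + 1/432 + 1/135 = 17/1080
P(Y=0 | obs) = 1/432 / 17/1080 = 5/34
P(Y=1 | obs) = 1/270 / 17/1080 = 4/17
P(Y=2 | obs) = 1/432 / 17/1080 = 5/34
P(Y=3 | obs) = 1/135 / 17/1080 = 8/17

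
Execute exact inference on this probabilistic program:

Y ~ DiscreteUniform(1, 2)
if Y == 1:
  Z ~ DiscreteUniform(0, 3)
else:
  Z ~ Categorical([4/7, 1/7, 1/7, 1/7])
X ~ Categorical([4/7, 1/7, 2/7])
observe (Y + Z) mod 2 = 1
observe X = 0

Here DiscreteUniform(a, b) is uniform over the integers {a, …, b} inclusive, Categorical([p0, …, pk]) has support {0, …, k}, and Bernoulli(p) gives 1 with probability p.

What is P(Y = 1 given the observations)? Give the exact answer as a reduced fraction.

P(Y = 1 | obs) = 7/11

Enumerate traces; 4 have nonzero weight after conditioning:
  (Y=1, Z=0, X=0) weight 1/14
  (Y=1, Z=2, X=0) weight 1/14
  (Y=2, Z=1, X=0) weight 2/49
  (Y=2, Z=3, X=0) weight 2/49
Group by Y:
  weight(Y=1) = 1/7
  weight(Y=2) = 4/49
Total weight = 1/7 + 4/49 = 11/49
P(Y=1 | obs) = 1/7 / 11/49 = 7/11
P(Y=2 | obs) = 4/49 / 11/49 = 4/11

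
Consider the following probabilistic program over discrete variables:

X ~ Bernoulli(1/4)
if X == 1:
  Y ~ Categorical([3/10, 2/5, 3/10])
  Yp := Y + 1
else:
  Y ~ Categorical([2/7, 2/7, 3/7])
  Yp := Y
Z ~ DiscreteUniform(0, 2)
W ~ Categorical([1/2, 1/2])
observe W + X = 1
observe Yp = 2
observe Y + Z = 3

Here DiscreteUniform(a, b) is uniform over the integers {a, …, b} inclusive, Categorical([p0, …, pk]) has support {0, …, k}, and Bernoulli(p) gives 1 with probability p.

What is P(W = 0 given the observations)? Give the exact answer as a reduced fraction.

P(W = 0 | obs) = 14/59

Enumerate traces; 2 have nonzero weight after conditioning:
  (X=0, Y=2, Z=1, W=1) weight 3/56
  (X=1, Y=1, Z=2, W=0) weight 1/60
Group by W:
  weight(W=0) = 1/60
  weight(W=1) = 3/56
Total weight = 1/60 + 3/56 = 59/840
P(W=0 | obs) = 1/60 / 59/840 = 14/59
P(W=1 | obs) = 3/56 / 59/840 = 45/59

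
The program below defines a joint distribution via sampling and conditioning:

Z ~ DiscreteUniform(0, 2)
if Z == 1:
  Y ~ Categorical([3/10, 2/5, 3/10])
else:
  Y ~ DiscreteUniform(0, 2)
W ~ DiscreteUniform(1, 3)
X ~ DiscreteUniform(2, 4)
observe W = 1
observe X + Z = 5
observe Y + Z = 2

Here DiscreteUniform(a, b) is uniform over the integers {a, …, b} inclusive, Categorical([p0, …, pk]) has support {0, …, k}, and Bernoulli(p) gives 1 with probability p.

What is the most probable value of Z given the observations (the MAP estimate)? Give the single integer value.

Enumerate traces; 2 have nonzero weight after conditioning:
  (Z=1, Y=1, W=1, X=4) weight 2/135
  (Z=2, Y=0, W=1, X=3) weight 1/81
Group by Z:
  weight(Z=1) = 2/135
  weight(Z=2) = 1/81
Total weight = 2/135 + 1/81 = 11/405
P(Z=1 | obs) = 2/135 / 11/405 = 6/11
P(Z=2 | obs) = 1/81 / 11/405 = 5/11
argmax = 1

argmax_v P(Z = v | obs) = 1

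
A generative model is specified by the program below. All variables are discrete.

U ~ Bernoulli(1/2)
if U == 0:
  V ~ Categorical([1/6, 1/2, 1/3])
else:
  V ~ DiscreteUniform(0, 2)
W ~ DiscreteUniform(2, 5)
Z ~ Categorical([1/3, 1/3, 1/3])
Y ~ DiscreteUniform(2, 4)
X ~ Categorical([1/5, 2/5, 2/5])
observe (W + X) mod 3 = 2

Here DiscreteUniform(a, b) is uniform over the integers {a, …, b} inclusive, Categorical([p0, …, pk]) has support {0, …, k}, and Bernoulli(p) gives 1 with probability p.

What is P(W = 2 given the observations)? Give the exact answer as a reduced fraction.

Enumerate traces; 216 have nonzero weight after conditioning:
  (U=0, V=0, W=2, Z=0, Y=2, X=0) weight 1/2160
  (U=0, V=0, W=2, Z=0, Y=3, X=0) weight 1/2160
  (U=0, V=0, W=2, Z=0, Y=4, X=0) weight 1/2160
  (U=0, V=0, W=2, Z=1, Y=2, X=0) weight 1/2160
  (U=0, V=0, W=2, Z=1, Y=3, X=0) weight 1/2160
  (U=0, V=0, W=2, Z=1, Y=4, X=0) weight 1/2160
  (U=0, V=0, W=2, Z=2, Y=2, X=0) weight 1/2160
  (U=0, V=0, W=2, Z=2, Y=3, X=0) weight 1/2160
  (U=0, V=0, W=3, Z=0, Y=2, X=2) weight 1/1080
  (U=0, V=0, W=4, Z=0, Y=2, X=1) weight 1/1080
  … 206 more
Group by W:
  weight(W=2) = 1/20
  weight(W=3) = 1/10
  weight(W=4) = 1/10
  weight(W=5) = 1/20
Total weight = 1/20 + 1/10 + 1/10 + 1/20 = 3/10
P(W=2 | obs) = 1/20 / 3/10 = 1/6
P(W=3 | obs) = 1/10 / 3/10 = 1/3
P(W=4 | obs) = 1/10 / 3/10 = 1/3
P(W=5 | obs) = 1/20 / 3/10 = 1/6

P(W = 2 | obs) = 1/6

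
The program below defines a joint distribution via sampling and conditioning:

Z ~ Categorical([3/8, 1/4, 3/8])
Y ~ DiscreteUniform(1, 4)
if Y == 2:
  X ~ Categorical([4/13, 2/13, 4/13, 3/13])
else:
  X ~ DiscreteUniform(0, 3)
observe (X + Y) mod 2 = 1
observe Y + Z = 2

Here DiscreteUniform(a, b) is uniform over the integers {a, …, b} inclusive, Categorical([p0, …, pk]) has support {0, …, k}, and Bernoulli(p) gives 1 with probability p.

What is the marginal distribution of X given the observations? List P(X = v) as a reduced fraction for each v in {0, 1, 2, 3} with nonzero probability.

P(X=0) = 13/56, P(X=1) = 3/14, P(X=2) = 13/56, P(X=3) = 9/28

Enumerate traces; 4 have nonzero weight after conditioning:
  (Z=0, Y=2, X=1) weight 3/208
  (Z=0, Y=2, X=3) weight 9/416
  (Z=1, Y=1, X=0) weight 1/64
  (Z=1, Y=1, X=2) weight 1/64
Group by X:
  weight(X=0) = 1/64
  weight(X=1) = 3/208
  weight(X=2) = 1/64
  weight(X=3) = 9/416
Total weight = 1/64 + 3/208 + 1/64 + 9/416 = 7/104
P(X=0 | obs) = 1/64 / 7/104 = 13/56
P(X=1 | obs) = 3/208 / 7/104 = 3/14
P(X=2 | obs) = 1/64 / 7/104 = 13/56
P(X=3 | obs) = 9/416 / 7/104 = 9/28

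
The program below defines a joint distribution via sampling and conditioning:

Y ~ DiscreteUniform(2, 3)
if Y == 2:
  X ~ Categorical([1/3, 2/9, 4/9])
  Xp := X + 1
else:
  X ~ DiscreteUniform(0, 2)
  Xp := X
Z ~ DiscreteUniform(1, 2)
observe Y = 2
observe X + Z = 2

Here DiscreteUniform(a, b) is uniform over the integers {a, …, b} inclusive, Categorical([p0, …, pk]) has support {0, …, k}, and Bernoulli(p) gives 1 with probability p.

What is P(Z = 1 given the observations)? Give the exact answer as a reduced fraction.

P(Z = 1 | obs) = 2/5

Enumerate traces; 2 have nonzero weight after conditioning:
  (Y=2, X=0, Z=2) weight 1/12
  (Y=2, X=1, Z=1) weight 1/18
Group by Z:
  weight(Z=1) = 1/18
  weight(Z=2) = 1/12
Total weight = 1/18 + 1/12 = 5/36
P(Z=1 | obs) = 1/18 / 5/36 = 2/5
P(Z=2 | obs) = 1/12 / 5/36 = 3/5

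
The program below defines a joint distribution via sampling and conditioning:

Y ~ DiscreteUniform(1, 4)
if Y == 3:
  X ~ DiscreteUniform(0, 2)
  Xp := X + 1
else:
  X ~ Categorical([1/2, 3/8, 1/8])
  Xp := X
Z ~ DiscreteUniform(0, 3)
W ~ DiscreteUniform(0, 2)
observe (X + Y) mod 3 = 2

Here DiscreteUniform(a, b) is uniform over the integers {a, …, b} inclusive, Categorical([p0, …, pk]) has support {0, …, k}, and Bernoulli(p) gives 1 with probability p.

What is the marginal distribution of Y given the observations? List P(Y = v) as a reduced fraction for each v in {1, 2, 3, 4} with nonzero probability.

P(Y=1) = 9/38, P(Y=2) = 6/19, P(Y=3) = 4/19, P(Y=4) = 9/38

Enumerate traces; 48 have nonzero weight after conditioning:
  (Y=1, X=1, Z=0, W=0) weight 1/128
  (Y=1, X=1, Z=0, W=1) weight 1/128
  (Y=1, X=1, Z=0, W=2) weight 1/128
  (Y=1, X=1, Z=1, W=0) weight 1/128
  (Y=1, X=1, Z=1, W=1) weight 1/128
  (Y=1, X=1, Z=1, W=2) weight 1/128
  (Y=1, X=1, Z=2, W=0) weight 1/128
  (Y=1, X=1, Z=2, W=1) weight 1/128
  (Y=2, X=0, Z=0, W=0) weight 1/96
  (Y=3, X=2, Z=0, W=0) weight 1/144
  … 38 more
Group by Y:
  weight(Y=1) = 3/32
  weight(Y=2) = 1/8
  weight(Y=3) = 1/12
  weight(Y=4) = 3/32
Total weight = 3/32 + 1/8 + 1/12 + 3/32 = 19/48
P(Y=1 | obs) = 3/32 / 19/48 = 9/38
P(Y=2 | obs) = 1/8 / 19/48 = 6/19
P(Y=3 | obs) = 1/12 / 19/48 = 4/19
P(Y=4 | obs) = 3/32 / 19/48 = 9/38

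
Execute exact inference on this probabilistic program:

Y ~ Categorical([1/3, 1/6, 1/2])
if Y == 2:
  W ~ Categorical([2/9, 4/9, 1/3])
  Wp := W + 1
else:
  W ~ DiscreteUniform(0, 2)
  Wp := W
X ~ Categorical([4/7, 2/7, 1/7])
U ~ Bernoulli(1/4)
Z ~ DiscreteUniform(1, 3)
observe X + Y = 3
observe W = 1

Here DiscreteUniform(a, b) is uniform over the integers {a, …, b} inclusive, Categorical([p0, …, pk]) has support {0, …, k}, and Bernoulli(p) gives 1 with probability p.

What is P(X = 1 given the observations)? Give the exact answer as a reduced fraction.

Enumerate traces; 12 have nonzero weight after conditioning:
  (Y=1, W=1, X=2, U=0, Z=1) weight 1/504
  (Y=1, W=1, X=2, U=0, Z=2) weight 1/504
  (Y=1, W=1, X=2, U=0, Z=3) weight 1/504
  (Y=1, W=1, X=2, U=1, Z=1) weight 1/1512
  (Y=1, W=1, X=2, U=1, Z=2) weight 1/1512
  (Y=1, W=1, X=2, U=1, Z=3) weight 1/1512
  (Y=2, W=1, X=1, U=0, Z=1) weight 1/63
  (Y=2, W=1, X=1, U=0, Z=2) weight 1/63
  … 4 more
Group by X:
  weight(X=1) = 4/63
  weight(X=2) = 1/126
Total weight = 4/63 + 1/126 = 1/14
P(X=1 | obs) = 4/63 / 1/14 = 8/9
P(X=2 | obs) = 1/126 / 1/14 = 1/9

P(X = 1 | obs) = 8/9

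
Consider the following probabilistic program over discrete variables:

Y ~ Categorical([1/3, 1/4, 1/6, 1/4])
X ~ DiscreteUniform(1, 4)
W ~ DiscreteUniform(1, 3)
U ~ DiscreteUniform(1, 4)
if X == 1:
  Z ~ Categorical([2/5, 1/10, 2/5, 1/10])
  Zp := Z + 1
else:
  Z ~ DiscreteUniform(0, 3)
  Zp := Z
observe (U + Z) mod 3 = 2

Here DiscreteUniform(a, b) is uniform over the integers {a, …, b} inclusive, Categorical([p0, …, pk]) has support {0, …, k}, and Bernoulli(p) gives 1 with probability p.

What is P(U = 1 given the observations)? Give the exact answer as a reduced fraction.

Enumerate traces; 240 have nonzero weight after conditioning:
  (Y=0, X=1, W=1, U=1, Z=1) weight 1/1440
  (Y=0, X=1, W=1, U=2, Z=0) weight 1/360
  (Y=0, X=1, W=1, U=2, Z=3) weight 1/1440
  (Y=0, X=1, W=1, U=3, Z=2) weight 1/360
  (Y=0, X=1, W=1, U=4, Z=1) weight 1/1440
  (Y=0, X=1, W=2, U=1, Z=1) weight 1/1440
  (Y=0, X=1, W=2, U=2, Z=0) weight 1/360
  (Y=0, X=1, W=2, U=2, Z=3) weight 1/1440
  … 232 more
Group by U:
  weight(U=1) = 17/320
  weight(U=2) = 1/8
  weight(U=3) = 23/320
  weight(U=4) = 17/320
Total weight = 17/320 + 1/8 + 23/320 + 17/320 = 97/320
P(U=1 | obs) = 17/320 / 97/320 = 17/97
P(U=2 | obs) = 1/8 / 97/320 = 40/97
P(U=3 | obs) = 23/320 / 97/320 = 23/97
P(U=4 | obs) = 17/320 / 97/320 = 17/97

P(U = 1 | obs) = 17/97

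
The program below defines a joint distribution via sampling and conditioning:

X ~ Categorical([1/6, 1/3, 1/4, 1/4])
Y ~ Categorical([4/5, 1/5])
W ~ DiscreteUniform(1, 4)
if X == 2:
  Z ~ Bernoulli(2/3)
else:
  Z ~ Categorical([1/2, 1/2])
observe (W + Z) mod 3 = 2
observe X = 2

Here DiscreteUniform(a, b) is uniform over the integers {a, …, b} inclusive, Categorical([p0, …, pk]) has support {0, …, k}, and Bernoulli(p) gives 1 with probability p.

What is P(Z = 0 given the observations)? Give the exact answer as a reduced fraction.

Enumerate traces; 6 have nonzero weight after conditioning:
  (X=2, Y=0, W=1, Z=1) weight 1/30
  (X=2, Y=0, W=2, Z=0) weight 1/60
  (X=2, Y=0, W=4, Z=1) weight 1/30
  (X=2, Y=1, W=1, Z=1) weight 1/120
  (X=2, Y=1, W=2, Z=0) weight 1/240
  (X=2, Y=1, W=4, Z=1) weight 1/120
Group by Z:
  weight(Z=0) = 1/48
  weight(Z=1) = 1/12
Total weight = 1/48 + 1/12 = 5/48
P(Z=0 | obs) = 1/48 / 5/48 = 1/5
P(Z=1 | obs) = 1/12 / 5/48 = 4/5

P(Z = 0 | obs) = 1/5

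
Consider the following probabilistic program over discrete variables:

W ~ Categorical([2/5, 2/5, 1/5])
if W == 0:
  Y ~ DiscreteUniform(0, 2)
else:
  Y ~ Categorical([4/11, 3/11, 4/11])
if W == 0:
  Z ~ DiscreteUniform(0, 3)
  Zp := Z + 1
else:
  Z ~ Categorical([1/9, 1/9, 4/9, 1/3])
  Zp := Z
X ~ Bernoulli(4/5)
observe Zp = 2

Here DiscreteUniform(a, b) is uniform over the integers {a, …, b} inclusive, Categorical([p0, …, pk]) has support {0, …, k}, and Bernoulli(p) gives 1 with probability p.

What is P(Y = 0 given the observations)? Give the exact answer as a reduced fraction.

Enumerate traces; 18 have nonzero weight after conditioning:
  (W=0, Y=0, Z=1, X=0) weight 1/150
  (W=0, Y=0, Z=1, X=1) weight 2/75
  (W=0, Y=1, Z=1, X=0) weight 1/150
  (W=0, Y=1, Z=1, X=1) weight 2/75
  (W=0, Y=2, Z=1, X=0) weight 1/150
  (W=0, Y=2, Z=1, X=1) weight 2/75
  (W=1, Y=0, Z=2, X=0) weight 32/2475
  (W=1, Y=0, Z=2, X=1) weight 128/2475
  … 10 more
Group by Y:
  weight(Y=0) = 43/330
  weight(Y=1) = 7/66
  weight(Y=2) = 43/330
Total weight = 43/330 + 7/66 + 43/330 = 11/30
P(Y=0 | obs) = 43/330 / 11/30 = 43/121
P(Y=1 | obs) = 7/66 / 11/30 = 35/121
P(Y=2 | obs) = 43/330 / 11/30 = 43/121

P(Y = 0 | obs) = 43/121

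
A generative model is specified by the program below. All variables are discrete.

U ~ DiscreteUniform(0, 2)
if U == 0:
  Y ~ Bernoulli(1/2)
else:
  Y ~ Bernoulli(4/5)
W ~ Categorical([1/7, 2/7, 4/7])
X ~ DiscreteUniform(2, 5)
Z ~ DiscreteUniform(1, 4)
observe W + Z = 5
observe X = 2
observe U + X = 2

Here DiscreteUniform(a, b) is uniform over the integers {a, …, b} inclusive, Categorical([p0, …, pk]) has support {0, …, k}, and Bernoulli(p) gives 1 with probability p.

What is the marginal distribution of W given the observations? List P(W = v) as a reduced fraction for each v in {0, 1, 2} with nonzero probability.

Enumerate traces; 4 have nonzero weight after conditioning:
  (U=0, Y=0, W=1, X=2, Z=4) weight 1/336
  (U=0, Y=0, W=2, X=2, Z=3) weight 1/168
  (U=0, Y=1, W=1, X=2, Z=4) weight 1/336
  (U=0, Y=1, W=2, X=2, Z=3) weight 1/168
Group by W:
  weight(W=1) = 1/168
  weight(W=2) = 1/84
Total weight = 1/168 + 1/84 = 1/56
P(W=1 | obs) = 1/168 / 1/56 = 1/3
P(W=2 | obs) = 1/84 / 1/56 = 2/3

P(W=1) = 1/3, P(W=2) = 2/3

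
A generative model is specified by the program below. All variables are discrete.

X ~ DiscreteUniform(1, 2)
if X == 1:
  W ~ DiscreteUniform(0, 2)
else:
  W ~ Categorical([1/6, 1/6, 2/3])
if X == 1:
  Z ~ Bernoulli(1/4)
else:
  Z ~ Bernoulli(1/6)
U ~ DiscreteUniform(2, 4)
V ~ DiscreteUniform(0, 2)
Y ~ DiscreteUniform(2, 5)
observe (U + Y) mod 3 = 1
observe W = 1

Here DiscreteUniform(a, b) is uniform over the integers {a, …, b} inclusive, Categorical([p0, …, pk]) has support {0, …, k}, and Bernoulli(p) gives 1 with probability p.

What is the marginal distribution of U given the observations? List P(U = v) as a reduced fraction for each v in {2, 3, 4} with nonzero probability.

Enumerate traces; 48 have nonzero weight after conditioning:
  (X=1, W=1, Z=0, U=2, V=0, Y=2) weight 1/288
  (X=1, W=1, Z=0, U=2, V=0, Y=5) weight 1/288
  (X=1, W=1, Z=0, U=2, V=1, Y=2) weight 1/288
  (X=1, W=1, Z=0, U=2, V=1, Y=5) weight 1/288
  (X=1, W=1, Z=0, U=2, V=2, Y=2) weight 1/288
  (X=1, W=1, Z=0, U=2, V=2, Y=5) weight 1/288
  (X=1, W=1, Z=0, U=3, V=0, Y=4) weight 1/288
  (X=1, W=1, Z=0, U=3, V=1, Y=4) weight 1/288
  (X=1, W=1, Z=0, U=4, V=0, Y=3) weight 1/288
  … 39 more
Group by U:
  weight(U=2) = 1/24
  weight(U=3) = 1/48
  weight(U=4) = 1/48
Total weight = 1/24 + 1/48 + 1/48 = 1/12
P(U=2 | obs) = 1/24 / 1/12 = 1/2
P(U=3 | obs) = 1/48 / 1/12 = 1/4
P(U=4 | obs) = 1/48 / 1/12 = 1/4

P(U=2) = 1/2, P(U=3) = 1/4, P(U=4) = 1/4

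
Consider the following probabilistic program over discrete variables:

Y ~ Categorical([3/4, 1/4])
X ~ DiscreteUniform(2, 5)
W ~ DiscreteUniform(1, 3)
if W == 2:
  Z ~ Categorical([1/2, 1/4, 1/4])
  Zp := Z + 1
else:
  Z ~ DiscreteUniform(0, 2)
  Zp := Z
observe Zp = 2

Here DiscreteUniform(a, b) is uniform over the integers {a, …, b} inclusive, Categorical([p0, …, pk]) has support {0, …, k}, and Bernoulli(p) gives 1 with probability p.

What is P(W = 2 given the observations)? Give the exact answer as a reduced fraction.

Enumerate traces; 24 have nonzero weight after conditioning:
  (Y=0, X=2, W=1, Z=2) weight 1/48
  (Y=0, X=2, W=2, Z=1) weight 1/64
  (Y=0, X=2, W=3, Z=2) weight 1/48
  (Y=0, X=3, W=1, Z=2) weight 1/48
  (Y=0, X=3, W=2, Z=1) weight 1/64
  (Y=0, X=3, W=3, Z=2) weight 1/48
  (Y=0, X=4, W=1, Z=2) weight 1/48
  (Y=0, X=4, W=2, Z=1) weight 1/64
  … 16 more
Group by W:
  weight(W=1) = 1/9
  weight(W=2) = 1/12
  weight(W=3) = 1/9
Total weight = 1/9 + 1/12 + 1/9 = 11/36
P(W=1 | obs) = 1/9 / 11/36 = 4/11
P(W=2 | obs) = 1/12 / 11/36 = 3/11
P(W=3 | obs) = 1/9 / 11/36 = 4/11

P(W = 2 | obs) = 3/11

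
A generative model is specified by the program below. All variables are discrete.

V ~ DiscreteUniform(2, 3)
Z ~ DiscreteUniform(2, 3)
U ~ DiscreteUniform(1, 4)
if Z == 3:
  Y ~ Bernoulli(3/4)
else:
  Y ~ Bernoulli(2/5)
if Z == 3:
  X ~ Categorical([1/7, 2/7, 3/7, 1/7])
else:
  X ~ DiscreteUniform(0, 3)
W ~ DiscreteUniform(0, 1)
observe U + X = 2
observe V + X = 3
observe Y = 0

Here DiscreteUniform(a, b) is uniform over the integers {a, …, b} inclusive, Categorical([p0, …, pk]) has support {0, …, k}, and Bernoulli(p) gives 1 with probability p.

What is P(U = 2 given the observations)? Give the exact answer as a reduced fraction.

Enumerate traces; 8 have nonzero weight after conditioning:
  (V=2, Z=2, U=1, Y=0, X=1, W=0) weight 3/640
  (V=2, Z=2, U=1, Y=0, X=1, W=1) weight 3/640
  (V=2, Z=3, U=1, Y=0, X=1, W=0) weight 1/448
  (V=2, Z=3, U=1, Y=0, X=1, W=1) weight 1/448
  (V=3, Z=2, U=2, Y=0, X=0, W=0) weight 3/640
  (V=3, Z=2, U=2, Y=0, X=0, W=1) weight 3/640
  (V=3, Z=3, U=2, Y=0, X=0, W=0) weight 1/896
  (V=3, Z=3, U=2, Y=0, X=0, W=1) weight 1/896
Group by U:
  weight(U=1) = 31/2240
  weight(U=2) = 13/1120
Total weight = 31/2240 + 13/1120 = 57/2240
P(U=1 | obs) = 31/2240 / 57/2240 = 31/57
P(U=2 | obs) = 13/1120 / 57/2240 = 26/57

P(U = 2 | obs) = 26/57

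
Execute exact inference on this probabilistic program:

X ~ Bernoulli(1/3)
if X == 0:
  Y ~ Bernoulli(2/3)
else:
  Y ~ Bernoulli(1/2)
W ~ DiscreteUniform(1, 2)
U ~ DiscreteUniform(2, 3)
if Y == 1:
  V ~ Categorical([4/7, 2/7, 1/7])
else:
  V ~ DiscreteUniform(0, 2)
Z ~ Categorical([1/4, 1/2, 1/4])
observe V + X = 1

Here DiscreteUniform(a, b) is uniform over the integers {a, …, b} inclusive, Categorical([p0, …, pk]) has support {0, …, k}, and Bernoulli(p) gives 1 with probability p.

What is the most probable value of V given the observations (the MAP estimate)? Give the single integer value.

argmax_v P(V = v | obs) = 1

Enumerate traces; 48 have nonzero weight after conditioning:
  (X=0, Y=0, W=1, U=2, V=1, Z=0) weight 1/216
  (X=0, Y=0, W=1, U=2, V=1, Z=1) weight 1/108
  (X=0, Y=0, W=1, U=2, V=1, Z=2) weight 1/216
  (X=0, Y=0, W=1, U=3, V=1, Z=0) weight 1/216
  (X=0, Y=0, W=1, U=3, V=1, Z=1) weight 1/108
  (X=0, Y=0, W=1, U=3, V=1, Z=2) weight 1/216
  (X=0, Y=0, W=2, U=2, V=1, Z=0) weight 1/216
  (X=0, Y=0, W=2, U=2, V=1, Z=1) weight 1/108
  (X=1, Y=0, W=1, U=2, V=0, Z=0) weight 1/288
  … 39 more
Group by V:
  weight(V=0) = 19/126
  weight(V=1) = 38/189
Total weight = 19/126 + 38/189 = 19/54
P(V=0 | obs) = 19/126 / 19/54 = 3/7
P(V=1 | obs) = 38/189 / 19/54 = 4/7
argmax = 1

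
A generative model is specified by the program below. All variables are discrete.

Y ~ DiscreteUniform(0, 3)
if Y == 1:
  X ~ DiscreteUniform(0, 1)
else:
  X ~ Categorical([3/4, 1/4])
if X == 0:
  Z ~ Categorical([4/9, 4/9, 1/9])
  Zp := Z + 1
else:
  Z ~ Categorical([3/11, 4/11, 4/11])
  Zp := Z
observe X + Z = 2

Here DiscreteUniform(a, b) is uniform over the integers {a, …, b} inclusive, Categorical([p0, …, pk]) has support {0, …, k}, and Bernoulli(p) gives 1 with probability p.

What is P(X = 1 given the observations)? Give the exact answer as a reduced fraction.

P(X = 1 | obs) = 180/301

Enumerate traces; 8 have nonzero weight after conditioning:
  (Y=0, X=0, Z=2) weight 1/48
  (Y=0, X=1, Z=1) weight 1/44
  (Y=1, X=0, Z=2) weight 1/72
  (Y=1, X=1, Z=1) weight 1/22
  (Y=2, X=0, Z=2) weight 1/48
  (Y=2, X=1, Z=1) weight 1/44
  (Y=3, X=0, Z=2) weight 1/48
  (Y=3, X=1, Z=1) weight 1/44
Group by X:
  weight(X=0) = 11/144
  weight(X=1) = 5/44
Total weight = 11/144 + 5/44 = 301/1584
P(X=0 | obs) = 11/144 / 301/1584 = 121/301
P(X=1 | obs) = 5/44 / 301/1584 = 180/301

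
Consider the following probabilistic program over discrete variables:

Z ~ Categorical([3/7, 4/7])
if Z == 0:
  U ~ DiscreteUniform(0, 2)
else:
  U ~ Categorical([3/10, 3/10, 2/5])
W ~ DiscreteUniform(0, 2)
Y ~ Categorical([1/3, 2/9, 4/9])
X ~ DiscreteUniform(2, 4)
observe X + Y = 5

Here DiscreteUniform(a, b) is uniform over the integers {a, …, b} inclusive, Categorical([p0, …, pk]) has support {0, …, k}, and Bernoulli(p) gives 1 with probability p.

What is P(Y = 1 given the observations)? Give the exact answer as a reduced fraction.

Enumerate traces; 36 have nonzero weight after conditioning:
  (Z=0, U=0, W=0, Y=1, X=4) weight 2/567
  (Z=0, U=0, W=0, Y=2, X=3) weight 4/567
  (Z=0, U=0, W=1, Y=1, X=4) weight 2/567
  (Z=0, U=0, W=1, Y=2, X=3) weight 4/567
  (Z=0, U=0, W=2, Y=1, X=4) weight 2/567
  (Z=0, U=0, W=2, Y=2, X=3) weight 4/567
  (Z=0, U=1, W=0, Y=1, X=4) weight 2/567
  (Z=0, U=1, W=0, Y=2, X=3) weight 4/567
  … 28 more
Group by Y:
  weight(Y=1) = 2/27
  weight(Y=2) = 4/27
Total weight = 2/27 + 4/27 = 2/9
P(Y=1 | obs) = 2/27 / 2/9 = 1/3
P(Y=2 | obs) = 4/27 / 2/9 = 2/3

P(Y = 1 | obs) = 1/3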